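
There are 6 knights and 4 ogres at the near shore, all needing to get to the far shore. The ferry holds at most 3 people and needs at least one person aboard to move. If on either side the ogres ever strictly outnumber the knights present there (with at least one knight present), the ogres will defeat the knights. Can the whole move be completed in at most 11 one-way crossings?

Yes — this plan uses 9 crossings (≤ 11):
1. 2 ogres → the far shore.  (the near shore: 6K 2O; the far shore: 0K 2O)
2. 1 ogre ← the near shore.  (the near shore: 6K 3O; the far shore: 0K 1O)
3. 3 ogres → the far shore.  (the near shore: 6K 0O; the far shore: 0K 4O)
4. 1 ogre ← the near shore.  (the near shore: 6K 1O; the far shore: 0K 3O)
5. 3 knights → the far shore.  (the near shore: 3K 1O; the far shore: 3K 3O)
6. 1 ogre ← the near shore.  (the near shore: 3K 2O; the far shore: 3K 2O)
7. 1 knight and 2 ogres → the far shore.  (the near shore: 2K 0O; the far shore: 4K 4O)
8. 1 ogre ← the near shore.  (the near shore: 2K 1O; the far shore: 4K 3O)
9. 2 knights and 1 ogre → the far shore.  (the near shore: 0K 0O; the far shore: 6K 4O)

Yes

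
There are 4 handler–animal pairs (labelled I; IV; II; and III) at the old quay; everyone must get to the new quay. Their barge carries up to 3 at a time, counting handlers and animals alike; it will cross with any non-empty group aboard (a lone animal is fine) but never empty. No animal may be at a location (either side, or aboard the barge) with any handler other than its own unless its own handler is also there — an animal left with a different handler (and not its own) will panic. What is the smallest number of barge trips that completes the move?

Counting alone: each trip to the new quay takes at most 3 across and each return brings at least 1 back, so after t trips out (and t−1 returns) at most 3t − (t−1) of the 8 are across; that first reaches 8 at t = 4, so at least 7 crossings are needed.
The safety rule pushes this higher. Following every safe sequence of crossings, the most of the 8 that can be at the new quay as the barge arrives there on crossing 7 is 7 — never all 8.
So no plan with fewer than 9 crossings exists, and this one achieves 9:
1. animal I and handler I cross → the new quay.
2. handler I crosses ← the old quay.
3. animal IV, handler I, and handler IV cross → the new quay.
4. animal I and handler I cross ← the old quay.
5. handler I, handler II, and handler III cross → the new quay.
6. animal IV crosses ← the old quay.
7. animal I and animal IV cross → the new quay.
8. animal I crosses ← the old quay.
9. animal I, animal II, and animal III cross → the new quay.

9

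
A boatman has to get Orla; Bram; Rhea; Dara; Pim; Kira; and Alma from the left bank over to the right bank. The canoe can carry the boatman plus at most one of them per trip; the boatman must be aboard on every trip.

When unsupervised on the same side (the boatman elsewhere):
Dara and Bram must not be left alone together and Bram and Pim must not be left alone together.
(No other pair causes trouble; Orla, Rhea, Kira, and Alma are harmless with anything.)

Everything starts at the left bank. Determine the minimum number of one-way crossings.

15

Counting alone: the boatman can take at most 1 across per trip to the right bank, so moving all 7 needs at least 7 loaded trips out, with a return between consecutive ones — at least 13 crossings.
The safety rule pushes this higher. Following every safe sequence of crossings, the most of the 7 that can be at the right bank as the canoe arrives there on crossing 13 is 6 — never all 7.
So no plan with fewer than 15 crossings exists, and this one achieves 15:
1. Boatman goes to the right bank with Bram.  [the left bank: Alma, Dara, Kira, Orla, Pim, Rhea | the right bank: Bram]
2. Boatman goes back to the left bank alone.  [the left bank: Alma, Dara, Kira, Orla, Pim, Rhea | the right bank: Bram]
3. Boatman goes to the right bank with Orla.  [the left bank: Alma, Dara, Kira, Pim, Rhea | the right bank: Bram, Orla]
4. Boatman goes back to the left bank alone.  [the left bank: Alma, Dara, Kira, Pim, Rhea | the right bank: Bram, Orla]
5. Boatman goes to the right bank with Rhea.  [the left bank: Alma, Dara, Kira, Pim | the right bank: Bram, Orla, Rhea]
6. Boatman goes back to the left bank alone.  [the left bank: Alma, Dara, Kira, Pim | the right bank: Bram, Orla, Rhea]
7. Boatman goes to the right bank with Dara.  [the left bank: Alma, Kira, Pim | the right bank: Bram, Dara, Orla, Rhea]
8. Boatman goes back to the left bank with Bram.  [the left bank: Alma, Bram, Kira, Pim | the right bank: Dara, Orla, Rhea]
9. Boatman goes to the right bank with Pim.  [the left bank: Alma, Bram, Kira | the right bank: Dara, Orla, Pim, Rhea]
10. Boatman goes back to the left bank alone.  [the left bank: Alma, Bram, Kira | the right bank: Dara, Orla, Pim, Rhea]
11. Boatman goes to the right bank with Kira.  [the left bank: Alma, Bram | the right bank: Dara, Kira, Orla, Pim, Rhea]
12. Boatman goes back to the left bank alone.  [the left bank: Alma, Bram | the right bank: Dara, Kira, Orla, Pim, Rhea]
13. Boatman goes to the right bank with Alma.  [the left bank: Bram | the right bank: Alma, Dara, Kira, Orla, Pim, Rhea]
14. Boatman goes back to the left bank alone.  [the left bank: Bram | the right bank: Alma, Dara, Kira, Orla, Pim, Rhea]
15. Boatman goes to the right bank with Bram.  [the left bank: — | the right bank: Alma, Bram, Dara, Kira, Orla, Pim, Rhea]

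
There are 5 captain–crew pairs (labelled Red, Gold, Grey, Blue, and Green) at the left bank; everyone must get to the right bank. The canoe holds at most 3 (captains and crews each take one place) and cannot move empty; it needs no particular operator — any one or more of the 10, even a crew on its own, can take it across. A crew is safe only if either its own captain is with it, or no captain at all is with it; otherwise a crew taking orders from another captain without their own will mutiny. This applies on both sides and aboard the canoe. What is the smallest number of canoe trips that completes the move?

Counting alone: each trip to the right bank takes at most 3 across and each return brings at least 1 back, so after t trips out (and t−1 returns) at most 3t − (t−1) of the 10 are across; that first reaches 10 at t = 5, so at least 9 crossings are needed.
The safety rule pushes this higher. Following every safe sequence of crossings, the most of the 10 that can be at the right bank as the canoe arrives there on crossing 9 is 9 — never all 10.
So no plan with fewer than 11 crossings exists, and this one achieves 11:
1. captain Red and crew Red cross → the right bank.
2. captain Red crosses ← the left bank.
3. crew Blue, crew Gold, and crew Grey cross → the right bank.
4. crew Red crosses ← the left bank.
5. captain Blue, captain Gold, and captain Grey cross → the right bank.
6. captain Gold and crew Gold cross ← the left bank.
7. captain Gold, captain Green, and captain Red cross → the right bank.
8. crew Grey crosses ← the left bank.
9. crew Gold and crew Red cross → the right bank.
10. crew Red crosses ← the left bank.
11. crew Green, crew Grey, and crew Red cross → the right bank.

11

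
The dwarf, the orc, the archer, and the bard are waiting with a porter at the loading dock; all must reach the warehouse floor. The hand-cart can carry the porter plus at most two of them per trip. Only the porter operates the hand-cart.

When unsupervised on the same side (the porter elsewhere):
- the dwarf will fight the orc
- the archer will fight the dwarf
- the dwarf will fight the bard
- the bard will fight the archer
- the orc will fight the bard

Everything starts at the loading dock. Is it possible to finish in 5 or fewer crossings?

Yes

Yes — this plan uses 5 crossings (≤ 5):
1. Porter goes to the warehouse floor with the bard and the dwarf.  [the loading dock: the archer, the orc | the warehouse floor: the bard, the dwarf]
2. Porter goes back to the loading dock with the dwarf.  [the loading dock: the archer, the dwarf, the orc | the warehouse floor: the bard]
3. Porter goes to the warehouse floor with the archer and the orc.  [the loading dock: the dwarf | the warehouse floor: the archer, the bard, the orc]
4. Porter goes back to the loading dock with the bard.  [the loading dock: the bard, the dwarf | the warehouse floor: the archer, the orc]
5. Porter goes to the warehouse floor with the bard and the dwarf.  [the loading dock: — | the warehouse floor: the archer, the bard, the dwarf, the orc]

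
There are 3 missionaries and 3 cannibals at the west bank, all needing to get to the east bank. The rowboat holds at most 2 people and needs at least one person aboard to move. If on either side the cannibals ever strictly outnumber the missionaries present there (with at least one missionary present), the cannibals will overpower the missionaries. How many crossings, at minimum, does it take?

11

Counting alone: each trip to the east bank takes at most 2 across and each return brings at least 1 back, so after t trips out (and t−1 returns) at most 2t − (t−1) of the 6 are across; that first reaches 6 at t = 5, so at least 9 crossings are needed.
The safety rule pushes this higher. Following every safe sequence of crossings, the most of the 6 that can be at the east bank as the rowboat arrives there on crossing 9 is 5 — never all 6.
So no plan with fewer than 11 crossings exists, and this one achieves 11:
1. 2 cannibals → the east bank.  (the west bank: 3M 1C; the east bank: 0M 2C)
2. 1 cannibal ← the west bank.  (the west bank: 3M 2C; the east bank: 0M 1C)
3. 2 cannibals → the east bank.  (the west bank: 3M 0C; the east bank: 0M 3C)
4. 1 cannibal ← the west bank.  (the west bank: 3M 1C; the east bank: 0M 2C)
5. 2 missionaries → the east bank.  (the west bank: 1M 1C; the east bank: 2M 2C)
6. 1 missionary and 1 cannibal ← the west bank.  (the west bank: 2M 2C; the east bank: 1M 1C)
7. 2 missionaries → the east bank.  (the west bank: 0M 2C; the east bank: 3M 1C)
8. 1 cannibal ← the west bank.  (the west bank: 0M 3C; the east bank: 3M 0C)
9. 2 cannibals → the east bank.  (the west bank: 0M 1C; the east bank: 3M 2C)
10. 1 cannibal ← the west bank.  (the west bank: 0M 2C; the east bank: 3M 1C)
11. 2 cannibals → the east bank.  (the west bank: 0M 0C; the east bank: 3M 3C)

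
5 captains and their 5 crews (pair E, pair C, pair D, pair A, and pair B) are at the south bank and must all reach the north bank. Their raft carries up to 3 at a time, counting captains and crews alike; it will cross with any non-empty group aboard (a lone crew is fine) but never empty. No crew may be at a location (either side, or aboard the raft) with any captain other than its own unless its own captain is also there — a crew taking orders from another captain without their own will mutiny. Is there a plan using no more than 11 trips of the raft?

Yes

Yes — this plan uses 11 crossings (≤ 11):
1. captain E and crew E cross → the north bank.
2. captain E crosses ← the south bank.
3. crew A, crew C, and crew D cross → the north bank.
4. crew E crosses ← the south bank.
5. captain A, captain C, and captain D cross → the north bank.
6. captain C and crew C cross ← the south bank.
7. captain B, captain C, and captain E cross → the north bank.
8. crew D crosses ← the south bank.
9. crew C and crew E cross → the north bank.
10. crew E crosses ← the south bank.
11. crew B, crew D, and crew E cross → the north bank.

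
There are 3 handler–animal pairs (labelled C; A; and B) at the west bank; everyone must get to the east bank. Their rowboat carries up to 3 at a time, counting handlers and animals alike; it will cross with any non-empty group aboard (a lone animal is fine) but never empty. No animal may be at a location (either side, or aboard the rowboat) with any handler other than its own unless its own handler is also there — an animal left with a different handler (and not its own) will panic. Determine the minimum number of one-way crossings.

Counting alone: each trip to the east bank takes at most 3 across and each return brings at least 1 back, so after t trips out (and t−1 returns) at most 3t − (t−1) of the 6 are across; that first reaches 6 at t = 3, so at least 5 crossings are needed.
The plan below uses exactly 5 crossings, so it is optimal:
1. animal C and handler C cross → the east bank.
2. handler C crosses ← the west bank.
3. handler A, handler B, and handler C cross → the east bank.
4. animal C crosses ← the west bank.
5. animal A, animal B, and animal C cross → the east bank.

5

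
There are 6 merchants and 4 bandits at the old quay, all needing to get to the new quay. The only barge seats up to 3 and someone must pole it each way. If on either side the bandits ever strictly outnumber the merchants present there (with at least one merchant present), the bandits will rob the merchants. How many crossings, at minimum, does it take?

Counting alone: each trip to the new quay takes at most 3 across and each return brings at least 1 back, so after t trips out (and t−1 returns) at most 3t − (t−1) of the 10 are across; that first reaches 10 at t = 5, so at least 9 crossings are needed.
The plan below uses exactly 9 crossings, so it is optimal:
1. 2 bandits → the new quay.  (the old quay: 6M 2B; the new quay: 0M 2B)
2. 1 bandit ← the old quay.  (the old quay: 6M 3B; the new quay: 0M 1B)
3. 3 bandits → the new quay.  (the old quay: 6M 0B; the new quay: 0M 4B)
4. 1 bandit ← the old quay.  (the old quay: 6M 1B; the new quay: 0M 3B)
5. 3 merchants → the new quay.  (the old quay: 3M 1B; the new quay: 3M 3B)
6. 1 bandit ← the old quay.  (the old quay: 3M 2B; the new quay: 3M 2B)
7. 1 merchant and 2 bandits → the new quay.  (the old quay: 2M 0B; the new quay: 4M 4B)
8. 1 bandit ← the old quay.  (the old quay: 2M 1B; the new quay: 4M 3B)
9. 2 merchants and 1 bandit → the new quay.  (the old quay: 0M 0B; the new quay: 6M 4B)

9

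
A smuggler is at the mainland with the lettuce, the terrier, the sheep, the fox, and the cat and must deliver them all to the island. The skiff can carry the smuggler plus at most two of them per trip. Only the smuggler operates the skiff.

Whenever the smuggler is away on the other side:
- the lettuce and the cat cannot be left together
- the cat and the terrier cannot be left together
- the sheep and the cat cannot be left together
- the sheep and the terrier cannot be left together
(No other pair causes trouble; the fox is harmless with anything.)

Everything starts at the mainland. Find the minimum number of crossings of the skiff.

Counting alone: the smuggler can take at most 2 across per trip to the island, so moving all 5 needs at least 3 loaded trips out, with a return between consecutive ones — at least 5 crossings.
The safety rule pushes this higher. Following every safe sequence of crossings, the most of the 5 that can be at the island as the skiff arrives there on crossing 5 is 4 — never all 5.
So no plan with fewer than 7 crossings exists, and this one achieves 7:
1. Smuggler goes to the island with the cat and the terrier.
2. Smuggler goes back to the mainland with the terrier.
3. Smuggler goes to the island with the lettuce and the terrier.
4. Smuggler goes back to the mainland with the cat.
5. Smuggler goes to the island with the fox and the sheep.
6. Smuggler goes back to the mainland with the terrier.
7. Smuggler goes to the island with the cat and the terrier.

7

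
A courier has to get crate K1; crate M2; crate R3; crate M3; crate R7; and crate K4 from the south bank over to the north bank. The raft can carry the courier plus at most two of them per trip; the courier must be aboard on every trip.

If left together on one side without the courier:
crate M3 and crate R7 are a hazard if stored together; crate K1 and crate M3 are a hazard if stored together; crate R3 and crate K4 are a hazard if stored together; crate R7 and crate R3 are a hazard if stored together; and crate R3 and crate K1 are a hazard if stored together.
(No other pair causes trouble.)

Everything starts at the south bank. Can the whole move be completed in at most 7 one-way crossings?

Yes — this plan uses 7 crossings (≤ 7):
1. Courier goes to the north bank with crate M3 and crate R3.
2. Courier goes back to the south bank alone.
3. Courier goes to the north bank with crate K1 and crate M2.
4. Courier goes back to the south bank with crate M3 and crate R3.
5. Courier goes to the north bank with crate K4 and crate R7.
6. Courier goes back to the south bank alone.
7. Courier goes to the north bank with crate M3 and crate R3.

Yes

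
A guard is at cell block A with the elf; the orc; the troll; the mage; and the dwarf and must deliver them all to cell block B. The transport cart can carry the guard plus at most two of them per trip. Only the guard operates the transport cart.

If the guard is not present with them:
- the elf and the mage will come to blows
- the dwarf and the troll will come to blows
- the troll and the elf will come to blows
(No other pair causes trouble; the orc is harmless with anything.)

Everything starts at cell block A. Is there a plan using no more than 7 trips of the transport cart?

Yes — this plan uses 5 crossings (≤ 7):
1. Guard goes to cell block B with the elf and the troll.  [cell block A: the dwarf, the mage, the orc | cell block B: the elf, the troll]
2. Guard goes back to cell block A with the elf.  [cell block A: the dwarf, the elf, the mage, the orc | cell block B: the troll]
3. Guard goes to cell block B with the mage and the orc.  [cell block A: the dwarf, the elf | cell block B: the mage, the orc, the troll]
4. Guard goes back to cell block A alone.  [cell block A: the dwarf, the elf | cell block B: the mage, the orc, the troll]
5. Guard goes to cell block B with the dwarf and the elf.  [cell block A: — | cell block B: the dwarf, the elf, the mage, the orc, the troll]

Yes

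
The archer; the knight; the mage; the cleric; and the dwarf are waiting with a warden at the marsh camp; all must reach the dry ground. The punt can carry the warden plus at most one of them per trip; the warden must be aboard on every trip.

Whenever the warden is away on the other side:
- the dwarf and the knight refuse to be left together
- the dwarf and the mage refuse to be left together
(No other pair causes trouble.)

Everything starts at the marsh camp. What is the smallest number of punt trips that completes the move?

11

Counting alone: the warden can take at most 1 across per trip to the dry ground, so moving all 5 needs at least 5 loaded trips out, with a return between consecutive ones — at least 9 crossings.
The safety rule pushes this higher. Following every safe sequence of crossings, the most of the 5 that can be at the dry ground as the punt arrives there on crossing 9 is 4 — never all 5.
So no plan with fewer than 11 crossings exists, and this one achieves 11:
1. Warden goes to the dry ground with the dwarf.
2. Warden goes back to the marsh camp alone.
3. Warden goes to the dry ground with the archer.
4. Warden goes back to the marsh camp alone.
5. Warden goes to the dry ground with the knight.
6. Warden goes back to the marsh camp with the dwarf.
7. Warden goes to the dry ground with the mage.
8. Warden goes back to the marsh camp alone.
9. Warden goes to the dry ground with the cleric.
10. Warden goes back to the marsh camp alone.
11. Warden goes to the dry ground with the dwarf.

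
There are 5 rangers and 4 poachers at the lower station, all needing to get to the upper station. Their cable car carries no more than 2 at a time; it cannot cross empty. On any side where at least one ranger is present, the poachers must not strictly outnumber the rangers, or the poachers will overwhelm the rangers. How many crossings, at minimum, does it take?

15

Counting alone: each trip to the upper station takes at most 2 across and each return brings at least 1 back, so after t trips out (and t−1 returns) at most 2t − (t−1) of the 9 are across; that first reaches 9 at t = 8, so at least 15 crossings are needed.
The plan below uses exactly 15 crossings, so it is optimal:
1. 2 poachers → the upper station.  (the lower station: 5R 2P; the upper station: 0R 2P)
2. 1 poacher ← the lower station.  (the lower station: 5R 3P; the upper station: 0R 1P)
3. 2 poachers → the upper station.  (the lower station: 5R 1P; the upper station: 0R 3P)
4. 1 poacher ← the lower station.  (the lower station: 5R 2P; the upper station: 0R 2P)
5. 2 rangers → the upper station.  (the lower station: 3R 2P; the upper station: 2R 2P)
6. 1 poacher ← the lower station.  (the lower station: 3R 3P; the upper station: 2R 1P)
7. 1 ranger and 1 poacher → the upper station.  (the lower station: 2R 2P; the upper station: 3R 2P)
8. 1 ranger ← the lower station.  (the lower station: 3R 2P; the upper station: 2R 2P)
9. 1 ranger and 1 poacher → the upper station.  (the lower station: 2R 1P; the upper station: 3R 3P)
10. 1 poacher ← the lower station.  (the lower station: 2R 2P; the upper station: 3R 2P)
11. 1 ranger and 1 poacher → the upper station.  (the lower station: 1R 1P; the upper station: 4R 3P)
12. 1 ranger ← the lower station.  (the lower station: 2R 1P; the upper station: 3R 3P)
13. 1 ranger and 1 poacher → the upper station.  (the lower station: 1R 0P; the upper station: 4R 4P)
14. 1 poacher ← the lower station.  (the lower station: 1R 1P; the upper station: 4R 3P)
15. 1 ranger and 1 poacher → the upper station.  (the lower station: 0R 0P; the upper station: 5R 4P)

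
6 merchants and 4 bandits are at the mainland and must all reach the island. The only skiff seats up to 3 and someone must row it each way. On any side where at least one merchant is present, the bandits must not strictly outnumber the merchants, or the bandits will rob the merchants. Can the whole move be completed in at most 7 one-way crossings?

No

Counting alone: each trip to the island takes at most 3 across and each return brings at least 1 back, so after t trips out (and t−1 returns) at most 3t − (t−1) of the 10 are across; that first reaches 10 at t = 5, so at least 9 crossings are needed.
Since 7 < 9, 7 crossings cannot be enough. (The shortest complete plan in fact takes 9:)
1. 2 bandits → the island.  (the mainland: 6M 2B; the island: 0M 2B)
2. 1 bandit ← the mainland.  (the mainland: 6M 3B; the island: 0M 1B)
3. 3 bandits → the island.  (the mainland: 6M 0B; the island: 0M 4B)
4. 1 bandit ← the mainland.  (the mainland: 6M 1B; the island: 0M 3B)
5. 3 merchants → the island.  (the mainland: 3M 1B; the island: 3M 3B)
6. 1 bandit ← the mainland.  (the mainland: 3M 2B; the island: 3M 2B)
7. 1 merchant and 2 bandits → the island.  (the mainland: 2M 0B; the island: 4M 4B)
8. 1 bandit ← the mainland.  (the mainland: 2M 1B; the island: 4M 3B)
9. 2 merchants and 1 bandit → the island.  (the mainland: 0M 0B; the island: 6M 4B)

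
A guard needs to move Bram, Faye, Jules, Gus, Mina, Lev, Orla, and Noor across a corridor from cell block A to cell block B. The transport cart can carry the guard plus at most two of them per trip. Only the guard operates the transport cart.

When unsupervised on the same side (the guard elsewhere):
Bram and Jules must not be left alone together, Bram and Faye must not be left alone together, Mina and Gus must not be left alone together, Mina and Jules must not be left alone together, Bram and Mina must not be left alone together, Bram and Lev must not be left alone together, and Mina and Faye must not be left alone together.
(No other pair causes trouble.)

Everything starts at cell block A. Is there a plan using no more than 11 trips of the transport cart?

Counting alone: the guard can take at most 2 across per trip to cell block B, so moving all 8 needs at least 4 loaded trips out, with a return between consecutive ones — at least 7 crossings.
The safety rule pushes this higher. Following every safe sequence of crossings, the most of the 8 that can be at cell block B as the transport cart arrives there on crossings 7, 9, 11 is 5, 6, 7 respectively — never all 8.
So the move cannot be finished within 11 crossings. (The shortest complete plan takes 13:)
1. Guard goes to cell block B with Bram and Mina.
2. Guard goes back to cell block A with Bram.
3. Guard goes to cell block B with Bram and Gus.
4. Guard goes back to cell block A with Mina.
5. Guard goes to cell block B with Faye and Jules.
6. Guard goes back to cell block A with Bram.
7. Guard goes to cell block B with Bram and Lev.
8. Guard goes back to cell block A with Bram.
9. Guard goes to cell block B with Bram and Orla.
10. Guard goes back to cell block A with Bram.
11. Guard goes to cell block B with Bram and Noor.
12. Guard goes back to cell block A with Bram.
13. Guard goes to cell block B with Bram and Mina.

No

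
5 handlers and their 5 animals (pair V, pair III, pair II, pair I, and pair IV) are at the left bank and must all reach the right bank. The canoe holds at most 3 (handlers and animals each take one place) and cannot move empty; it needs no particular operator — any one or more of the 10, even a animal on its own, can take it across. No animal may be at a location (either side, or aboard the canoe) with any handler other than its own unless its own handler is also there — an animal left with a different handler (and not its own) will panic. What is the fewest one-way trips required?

11

Counting alone: each trip to the right bank takes at most 3 across and each return brings at least 1 back, so after t trips out (and t−1 returns) at most 3t − (t−1) of the 10 are across; that first reaches 10 at t = 5, so at least 9 crossings are needed.
The safety rule pushes this higher. Following every safe sequence of crossings, the most of the 10 that can be at the right bank as the canoe arrives there on crossing 9 is 9 — never all 10.
So no plan with fewer than 11 crossings exists, and this one achieves 11:
1. animal V and handler V cross → the right bank.
2. handler V crosses ← the left bank.
3. animal I, animal II, and animal III cross → the right bank.
4. animal V crosses ← the left bank.
5. handler I, handler II, and handler III cross → the right bank.
6. animal III and handler III cross ← the left bank.
7. handler III, handler IV, and handler V cross → the right bank.
8. animal II crosses ← the left bank.
9. animal III and animal V cross → the right bank.
10. animal V crosses ← the left bank.
11. animal II, animal IV, and animal V cross → the right bank.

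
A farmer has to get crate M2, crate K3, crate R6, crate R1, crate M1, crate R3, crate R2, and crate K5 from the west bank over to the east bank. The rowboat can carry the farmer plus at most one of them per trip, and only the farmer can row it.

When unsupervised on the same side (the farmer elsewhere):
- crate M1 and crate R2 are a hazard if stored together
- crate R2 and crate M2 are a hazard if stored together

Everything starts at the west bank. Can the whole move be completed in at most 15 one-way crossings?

No

Counting alone: the farmer can take at most 1 across per trip to the east bank, so moving all 8 needs at least 8 loaded trips out, with a return between consecutive ones — at least 15 crossings.
The safety rule pushes this higher. Following every safe sequence of crossings, the most of the 8 that can be at the east bank as the rowboat arrives there on crossing 15 is 7 — never all 8.
So the move cannot be finished within 15 crossings. (The shortest complete plan takes 17:)
1. Farmer goes to the east bank with crate R2.
2. Farmer goes back to the west bank alone.
3. Farmer goes to the east bank with crate M2.
4. Farmer goes back to the west bank with crate R2.
5. Farmer goes to the east bank with crate M1.
6. Farmer goes back to the west bank alone.
7. Farmer goes to the east bank with crate K3.
8. Farmer goes back to the west bank alone.
9. Farmer goes to the east bank with crate R6.
10. Farmer goes back to the west bank alone.
11. Farmer goes to the east bank with crate R1.
12. Farmer goes back to the west bank alone.
13. Farmer goes to the east bank with crate R3.
14. Farmer goes back to the west bank alone.
15. Farmer goes to the east bank with crate K5.
16. Farmer goes back to the west bank alone.
17. Farmer goes to the east bank with crate R2.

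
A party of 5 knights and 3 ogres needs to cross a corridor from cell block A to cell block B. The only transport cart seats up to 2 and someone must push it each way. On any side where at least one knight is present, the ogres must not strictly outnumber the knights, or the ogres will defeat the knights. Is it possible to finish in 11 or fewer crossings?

Counting alone: each trip to cell block B takes at most 2 across and each return brings at least 1 back, so after t trips out (and t−1 returns) at most 2t − (t−1) of the 8 are across; that first reaches 8 at t = 7, so at least 13 crossings are needed.
Since 11 < 13, 11 crossings cannot be enough. (The shortest complete plan in fact takes 13:)
1. 2 ogres → cell block B.  (cell block A: 5K 1O; cell block B: 0K 2O)
2. 1 ogre ← cell block A.  (cell block A: 5K 2O; cell block B: 0K 1O)
3. 2 ogres → cell block B.  (cell block A: 5K 0O; cell block B: 0K 3O)
4. 1 ogre ← cell block A.  (cell block A: 5K 1O; cell block B: 0K 2O)
5. 2 knights → cell block B.  (cell block A: 3K 1O; cell block B: 2K 2O)
6. 1 ogre ← cell block A.  (cell block A: 3K 2O; cell block B: 2K 1O)
7. 1 knight and 1 ogre → cell block B.  (cell block A: 2K 1O; cell block B: 3K 2O)
8. 1 ogre ← cell block A.  (cell block A: 2K 2O; cell block B: 3K 1O)
9. 2 ogres → cell block B.  (cell block A: 2K 0O; cell block B: 3K 3O)
10. 1 ogre ← cell block A.  (cell block A: 2K 1O; cell block B: 3K 2O)
11. 1 knight and 1 ogre → cell block B.  (cell block A: 1K 0O; cell block B: 4K 3O)
12. 1 ogre ← cell block A.  (cell block A: 1K 1O; cell block B: 4K 2O)
13. 1 knight and 1 ogre → cell block B.  (cell block A: 0K 0O; cell block B: 5K 3O)

No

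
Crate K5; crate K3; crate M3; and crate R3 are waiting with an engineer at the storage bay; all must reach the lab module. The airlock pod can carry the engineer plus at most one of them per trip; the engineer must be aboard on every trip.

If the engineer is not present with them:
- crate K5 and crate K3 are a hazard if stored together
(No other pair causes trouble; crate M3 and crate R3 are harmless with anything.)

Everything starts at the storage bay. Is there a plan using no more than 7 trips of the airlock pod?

Yes — this plan uses 7 crossings (≤ 7):
1. Engineer goes to the lab module with crate K5.  [the storage bay: crate K3, crate M3, crate R3 | the lab module: crate K5]
2. Engineer goes back to the storage bay alone.  [the storage bay: crate K3, crate M3, crate R3 | the lab module: crate K5]
3. Engineer goes to the lab module with crate M3.  [the storage bay: crate K3, crate R3 | the lab module: crate K5, crate M3]
4. Engineer goes back to the storage bay alone.  [the storage bay: crate K3, crate R3 | the lab module: crate K5, crate M3]
5. Engineer goes to the lab module with crate R3.  [the storage bay: crate K3 | the lab module: crate K5, crate M3, crate R3]
6. Engineer goes back to the storage bay alone.  [the storage bay: crate K3 | the lab module: crate K5, crate M3, crate R3]
7. Engineer goes to the lab module with crate K3.  [the storage bay: — | the lab module: crate K3, crate K5, crate M3, crate R3]

Yes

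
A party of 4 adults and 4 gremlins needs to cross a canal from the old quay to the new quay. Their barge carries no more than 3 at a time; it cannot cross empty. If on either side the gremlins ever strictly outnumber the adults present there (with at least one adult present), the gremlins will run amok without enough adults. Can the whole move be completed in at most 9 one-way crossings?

Yes — this plan uses 9 crossings (≤ 9):
1. 2 gremlins → the new quay.  (the old quay: 4A 2G; the new quay: 0A 2G)
2. 1 gremlin ← the old quay.  (the old quay: 4A 3G; the new quay: 0A 1G)
3. 3 gremlins → the new quay.  (the old quay: 4A 0G; the new quay: 0A 4G)
4. 1 gremlin ← the old quay.  (the old quay: 4A 1G; the new quay: 0A 3G)
5. 3 adults → the new quay.  (the old quay: 1A 1G; the new quay: 3A 3G)
6. 1 adult and 1 gremlin ← the old quay.  (the old quay: 2A 2G; the new quay: 2A 2G)
7. 2 adults → the new quay.  (the old quay: 0A 2G; the new quay: 4A 2G)
8. 1 gremlin ← the old quay.  (the old quay: 0A 3G; the new quay: 4A 1G)
9. 3 gremlins → the new quay.  (the old quay: 0A 0G; the new quay: 4A 4G)

Yes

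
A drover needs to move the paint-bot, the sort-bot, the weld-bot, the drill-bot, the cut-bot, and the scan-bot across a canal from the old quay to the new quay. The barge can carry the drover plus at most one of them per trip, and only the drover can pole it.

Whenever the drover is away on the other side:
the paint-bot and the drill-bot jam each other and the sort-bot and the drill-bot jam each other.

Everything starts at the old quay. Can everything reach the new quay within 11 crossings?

No

Counting alone: the drover can take at most 1 across per trip to the new quay, so moving all 6 needs at least 6 loaded trips out, with a return between consecutive ones — at least 11 crossings.
The safety rule pushes this higher. Following every safe sequence of crossings, the most of the 6 that can be at the new quay as the barge arrives there on crossing 11 is 5 — never all 6.
So the move cannot be finished within 11 crossings. (The shortest complete plan takes 13:)
1. Drover goes to the new quay with the drill-bot.  [the old quay: the cut-bot, the paint-bot, the scan-bot, the sort-bot, the weld-bot | the new quay: the drill-bot]
2. Drover goes back to the old quay alone.  [the old quay: the cut-bot, the paint-bot, the scan-bot, the sort-bot, the weld-bot | the new quay: the drill-bot]
3. Drover goes to the new quay with the paint-bot.  [the old quay: the cut-bot, the scan-bot, the sort-bot, the weld-bot | the new quay: the drill-bot, the paint-bot]
4. Drover goes back to the old quay with the drill-bot.  [the old quay: the cut-bot, the drill-bot, the scan-bot, the sort-bot, the weld-bot | the new quay: the paint-bot]
5. Drover goes to the new quay with the sort-bot.  [the old quay: the cut-bot, the drill-bot, the scan-bot, the weld-bot | the new quay: the paint-bot, the sort-bot]
6. Drover goes back to the old quay alone.  [the old quay: the cut-bot, the drill-bot, the scan-bot, the weld-bot | the new quay: the paint-bot, the sort-bot]
7. Drover goes to the new quay with the weld-bot.  [the old quay: the cut-bot, the drill-bot, the scan-bot | the new quay: the paint-bot, the sort-bot, the weld-bot]
8. Drover goes back to the old quay alone.  [the old quay: the cut-bot, the drill-bot, the scan-bot | the new quay: the paint-bot, the sort-bot, the weld-bot]
9. Drover goes to the new quay with the cut-bot.  [the old quay: the drill-bot, the scan-bot | the new quay: the cut-bot, the paint-bot, the sort-bot, the weld-bot]
10. Drover goes back to the old quay alone.  [the old quay: the drill-bot, the scan-bot | the new quay: the cut-bot, the paint-bot, the sort-bot, the weld-bot]
11. Drover goes to the new quay with the scan-bot.  [the old quay: the drill-bot | the new quay: the cut-bot, the paint-bot, the scan-bot, the sort-bot, the weld-bot]
12. Drover goes back to the old quay alone.  [the old quay: the drill-bot | the new quay: the cut-bot, the paint-bot, the scan-bot, the sort-bot, the weld-bot]
13. Drover goes to the new quay with the drill-bot.  [the old quay: — | the new quay: the cut-bot, the drill-bot, the paint-bot, the scan-bot, the sort-bot, the weld-bot]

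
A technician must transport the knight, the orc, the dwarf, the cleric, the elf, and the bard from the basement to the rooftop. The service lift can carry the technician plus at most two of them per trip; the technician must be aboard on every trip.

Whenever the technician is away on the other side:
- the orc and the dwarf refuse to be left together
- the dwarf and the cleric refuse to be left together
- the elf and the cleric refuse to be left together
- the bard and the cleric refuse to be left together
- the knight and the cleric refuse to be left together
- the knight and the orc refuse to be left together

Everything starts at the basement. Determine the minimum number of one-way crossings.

Counting alone: the technician can take at most 2 across per trip to the rooftop, so moving all 6 needs at least 3 loaded trips out, with a return between consecutive ones — at least 5 crossings.
The safety rule pushes this higher. Following every safe sequence of crossings, the most of the 6 that can be at the rooftop as the service lift arrives there on crossing 5 is 5 — never all 6.
So no plan with fewer than 7 crossings exists, and this one achieves 7:
1. Technician goes to the rooftop with the cleric and the orc.  [the basement: the bard, the dwarf, the elf, the knight | the rooftop: the cleric, the orc]
2. Technician goes back to the basement alone.  [the basement: the bard, the dwarf, the elf, the knight | the rooftop: the cleric, the orc]
3. Technician goes to the rooftop with the dwarf and the knight.  [the basement: the bard, the elf | the rooftop: the cleric, the dwarf, the knight, the orc]
4. Technician goes back to the basement with the cleric and the orc.  [the basement: the bard, the cleric, the elf, the orc | the rooftop: the dwarf, the knight]
5. Technician goes to the rooftop with the bard and the elf.  [the basement: the cleric, the orc | the rooftop: the bard, the dwarf, the elf, the knight]
6. Technician goes back to the basement alone.  [the basement: the cleric, the orc | the rooftop: the bard, the dwarf, the elf, the knight]
7. Technician goes to the rooftop with the cleric and the orc.  [the basement: — | the rooftop: the bard, the cleric, the dwarf, the elf, the knight, the orc]

7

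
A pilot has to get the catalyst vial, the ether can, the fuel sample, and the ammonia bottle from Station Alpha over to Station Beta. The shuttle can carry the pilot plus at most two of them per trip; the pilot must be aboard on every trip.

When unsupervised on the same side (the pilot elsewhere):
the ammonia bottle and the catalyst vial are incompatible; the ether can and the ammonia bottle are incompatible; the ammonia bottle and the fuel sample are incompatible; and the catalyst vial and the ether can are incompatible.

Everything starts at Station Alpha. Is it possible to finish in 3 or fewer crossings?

No

Counting alone: the pilot can take at most 2 across per trip to Station Beta, so moving all 4 needs at least 2 loaded trips out, with a return between consecutive ones — at least 3 crossings.
The safety rule pushes this higher. Following every safe sequence of crossings, the most of the 4 that can be at Station Beta as the shuttle arrives there on crossing 3 is 3 — never all 4.
So the move cannot be finished within 3 crossings. (The shortest complete plan takes 5:)
1. Pilot goes to Station Beta with the ammonia bottle and the catalyst vial.  [Station Alpha: the ether can, the fuel sample | Station Beta: the ammonia bottle, the catalyst vial]
2. Pilot goes back to Station Alpha with the catalyst vial.  [Station Alpha: the catalyst vial, the ether can, the fuel sample | Station Beta: the ammonia bottle]
3. Pilot goes to Station Beta with the catalyst vial and the fuel sample.  [Station Alpha: the ether can | Station Beta: the ammonia bottle, the catalyst vial, the fuel sample]
4. Pilot goes back to Station Alpha with the ammonia bottle.  [Station Alpha: the ammonia bottle, the ether can | Station Beta: the catalyst vial, the fuel sample]
5. Pilot goes to Station Beta with the ammonia bottle and the ether can.  [Station Alpha: — | Station Beta: the ammonia bottle, the catalyst vial, the ether can, the fuel sample]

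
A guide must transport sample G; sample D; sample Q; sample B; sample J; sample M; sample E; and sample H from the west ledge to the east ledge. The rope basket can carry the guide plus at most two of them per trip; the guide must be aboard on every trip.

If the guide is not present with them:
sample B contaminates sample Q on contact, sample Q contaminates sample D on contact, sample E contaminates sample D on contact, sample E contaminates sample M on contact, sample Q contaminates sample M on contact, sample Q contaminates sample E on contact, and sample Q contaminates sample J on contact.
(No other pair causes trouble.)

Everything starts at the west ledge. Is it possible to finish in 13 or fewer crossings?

Yes — this plan uses 13 crossings (≤ 13):
1. Guide goes to the east ledge with sample E and sample Q.
2. Guide goes back to the west ledge with sample Q.
3. Guide goes to the east ledge with sample G and sample Q.
4. Guide goes back to the west ledge with sample Q.
5. Guide goes to the east ledge with sample B and sample Q.
6. Guide goes back to the west ledge with sample Q.
7. Guide goes to the east ledge with sample J and sample Q.
8. Guide goes back to the west ledge with sample Q.
9. Guide goes to the east ledge with sample D and sample M.
10. Guide goes back to the west ledge with sample E.
11. Guide goes to the east ledge with sample H and sample Q.
12. Guide goes back to the west ledge with sample Q.
13. Guide goes to the east ledge with sample E and sample Q.

Yes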